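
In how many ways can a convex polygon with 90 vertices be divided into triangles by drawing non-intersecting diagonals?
C_88 = 64633260585762914370496637486146181462681535261000

These polygon triangulations are counted by the Catalan number C_n = (1/(n + 1)) · C(2n, n). For n = 88: C_88 = (1/89) · C(176, 88) = 5752360192132899378974200736267010150178656638229000/89 = 64633260585762914370496637486146181462681535261000.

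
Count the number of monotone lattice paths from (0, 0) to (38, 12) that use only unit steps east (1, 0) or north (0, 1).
Number of paths = 121399651100

A monotone lattice path from (0, 0) to (38, 12) consists of 38 east steps and 12 north steps in some order, so it is determined by which 38 of the 50 steps are east. The count is C(50, 38) = 121399651100.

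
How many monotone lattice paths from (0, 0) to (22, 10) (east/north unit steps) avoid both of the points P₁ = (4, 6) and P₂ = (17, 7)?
Number of paths = 43758906

Inclusion–exclusion. Total paths: C(32, 22) = 64512240. Through P₁: C(10, 4)·C(22, 18) = 1536150. Through P₂: C(24, 17)·C(8, 5) = 19381824. Since P₁ is strictly southwest of P₂, a monotone path through both must visit P₁ then P₂; paths through both = C(10, 4)·C(14, 13)·C(8, 5) = 164640. Avoid both = 64512240 − 1536150 − 19381824 + 164640 = 43758906.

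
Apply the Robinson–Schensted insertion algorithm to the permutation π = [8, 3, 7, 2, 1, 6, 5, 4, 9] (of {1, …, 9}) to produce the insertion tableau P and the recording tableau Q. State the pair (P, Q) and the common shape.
P = [1, 4, 9] / [2, 5] / [3, 6] / [7] / [8];  Q = [1, 3, 9] / [2, 6] / [4, 7] / [5] / [8];  common shape = (3, 2, 2, 1, 1)

Row-insert the values π_1, π_2, … into P one at a time, bumping the leftmost entry strictly greater than the inserted value down to the next row. The recording tableau Q records, in position (i, j), the step at which that cell was added to P.
  Insert 8 (step 1): P = [8];  Q = [1]
  Insert 3 (step 2): P = [3] / [8];  Q = [1] / [2]
  Insert 7 (step 3): P = [3, 7] / [8];  Q = [1, 3] / [2]
  Insert 2 (step 4): P = [2, 7] / [3] / [8];  Q = [1, 3] / [2] / [4]
  Insert 1 (step 5): P = [1, 7] / [2] / [3] / [8];  Q = [1, 3] / [2] / [4] / [5]
  Insert 6 (step 6): P = [1, 6] / [2, 7] / [3] / [8];  Q = [1, 3] / [2, 6] / [4] / [5]
  Insert 5 (step 7): P = [1, 5] / [2, 6] / [3, 7] / [8];  Q = [1, 3] / [2, 6] / [4, 7] / [5]
  Insert 4 (step 8): P = [1, 4] / [2, 5] / [3, 6] / [7] / [8];  Q = [1, 3] / [2, 6] / [4, 7] / [5] / [8]
  Insert 9 (step 9): P = [1, 4, 9] / [2, 5] / [3, 6] / [7] / [8];  Q = [1, 3, 9] / [2, 6] / [4, 7] / [5] / [8]
Final shape: (3, 2, 2, 1, 1).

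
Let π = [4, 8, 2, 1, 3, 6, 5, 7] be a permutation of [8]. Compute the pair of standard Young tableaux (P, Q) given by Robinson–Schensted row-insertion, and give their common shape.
P = [1, 3, 5, 7] / [2, 6] / [4, 8];  Q = [1, 2, 6, 8] / [3, 5] / [4, 7];  common shape = (4, 2, 2)

Row-insert the values π_1, π_2, … into P one at a time, bumping the leftmost entry strictly greater than the inserted value down to the next row. The recording tableau Q records, in position (i, j), the step at which that cell was added to P.
  Insert 4 (step 1): P = [4];  Q = [1]
  Insert 8 (step 2): P = [4, 8];  Q = [1, 2]
  Insert 2 (step 3): P = [2, 8] / [4];  Q = [1, 2] / [3]
  Insert 1 (step 4): P = [1, 8] / [2] / [4];  Q = [1, 2] / [3] / [4]
  Insert 3 (step 5): P = [1, 3] / [2, 8] / [4];  Q = [1, 2] / [3, 5] / [4]
  Insert 6 (step 6): P = [1, 3, 6] / [2, 8] / [4];  Q = [1, 2, 6] / [3, 5] / [4]
  Insert 5 (step 7): P = [1, 3, 5] / [2, 6] / [4, 8];  Q = [1, 2, 6] / [3, 5] / [4, 7]
  Insert 7 (step 8): P = [1, 3, 5, 7] / [2, 6] / [4, 8];  Q = [1, 2, 6, 8] / [3, 5] / [4, 7]
Final shape: (4, 2, 2).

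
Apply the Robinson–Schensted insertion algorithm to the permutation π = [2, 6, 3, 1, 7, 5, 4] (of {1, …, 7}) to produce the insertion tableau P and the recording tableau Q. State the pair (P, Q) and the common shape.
P = [1, 3, 4] / [2, 5] / [6, 7];  Q = [1, 2, 5] / [3, 6] / [4, 7];  common shape = (3, 2, 2)

Row-insert the values π_1, π_2, … into P one at a time, bumping the leftmost entry strictly greater than the inserted value down to the next row. The recording tableau Q records, in position (i, j), the step at which that cell was added to P.
  Insert 2 (step 1): P = [2];  Q = [1]
  Insert 6 (step 2): P = [2, 6];  Q = [1, 2]
  Insert 3 (step 3): P = [2, 3] / [6];  Q = [1, 2] / [3]
  Insert 1 (step 4): P = [1, 3] / [2] / [6];  Q = [1, 2] / [3] / [4]
  Insert 7 (step 5): P = [1, 3, 7] / [2] / [6];  Q = [1, 2, 5] / [3] / [4]
  Insert 5 (step 6): P = [1, 3, 5] / [2, 7] / [6];  Q = [1, 2, 5] / [3, 6] / [4]
  Insert 4 (step 7): P = [1, 3, 4] / [2, 5] / [6, 7];  Q = [1, 2, 5] / [3, 6] / [4, 7]
Final shape: (3, 2, 2).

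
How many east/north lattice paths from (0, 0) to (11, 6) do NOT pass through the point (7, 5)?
Number of paths = 8416

Total paths from (0, 0) to (11, 6): C(17, 11) = 12376. Paths through (7, 5): (paths (0, 0) → (7, 5)) × (paths (7, 5) → (11, 6)) = C(12, 7) · C(5, 4) = 792 · 5 = 3960. Avoidance count = 12376 − 3960 = 8416.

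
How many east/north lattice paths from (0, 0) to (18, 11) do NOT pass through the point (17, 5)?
Number of paths = 34412952

Total paths from (0, 0) to (18, 11): C(29, 18) = 34597290. Paths through (17, 5): (paths (0, 0) → (17, 5)) × (paths (17, 5) → (18, 11)) = C(22, 17) · C(7, 1) = 26334 · 7 = 184338. Avoidance count = 34597290 − 184338 = 34412952.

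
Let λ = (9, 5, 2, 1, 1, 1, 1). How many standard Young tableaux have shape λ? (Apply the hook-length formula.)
# SYT of shape (9, 5, 2, 1, 1, 1, 1) = 46558512

Hook-length formula: f^λ = n! / Π hook(c), product over all cells c of the Young diagram. For λ = (9, 5, 2, 1, 1, 1, 1), n = 20 boxes. Hook lengths by row (left-to-right, top-to-bottom): [15, 10, 8, 7, 6, 4, 3, 2, 1]; [10, 5, 3, 2, 1]; [6, 1]; [4]; [3]; [2]; [1]. Product of hooks = 52254720000. So f^λ = 20! / 52254720000 = 2432902008176640000 / 52254720000 = 46558512.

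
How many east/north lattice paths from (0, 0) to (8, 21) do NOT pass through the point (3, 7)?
Number of paths = 2896785

Total paths from (0, 0) to (8, 21): C(29, 8) = 4292145. Paths through (3, 7): (paths (0, 0) → (3, 7)) × (paths (3, 7) → (8, 21)) = C(10, 3) · C(19, 5) = 120 · 11628 = 1395360. Avoidance count = 4292145 − 1395360 = 2896785.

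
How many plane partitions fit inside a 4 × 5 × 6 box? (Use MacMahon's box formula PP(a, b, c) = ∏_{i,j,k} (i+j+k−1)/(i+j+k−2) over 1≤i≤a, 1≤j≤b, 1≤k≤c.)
PP(4, 5, 6) = 133613766

Evaluate the triple product over i = 1..4, j = 1..5, k = 1..6. The factors are (2/1) · (3/2) · (4/3) · (5/4) · (6/5) · (7/6) · (3/2) · (4/3) · … (120 factors total). The numerators and denominators telescope so the product is an integer; carrying out the multiplication exactly gives PP(4, 5, 6) = 133613766.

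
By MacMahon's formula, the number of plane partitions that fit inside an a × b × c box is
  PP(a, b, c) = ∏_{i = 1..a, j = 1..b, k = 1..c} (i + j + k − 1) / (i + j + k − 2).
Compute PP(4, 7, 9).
PP(4, 7, 9) = 10323075958624

Evaluate the triple product over i = 1..4, j = 1..7, k = 1..9. The factors are (2/1) · (3/2) · (4/3) · (5/4) · (6/5) · (7/6) · (8/7) · (9/8) · … (252 factors total). The numerators and denominators telescope so the product is an integer; carrying out the multiplication exactly gives PP(4, 7, 9) = 10323075958624.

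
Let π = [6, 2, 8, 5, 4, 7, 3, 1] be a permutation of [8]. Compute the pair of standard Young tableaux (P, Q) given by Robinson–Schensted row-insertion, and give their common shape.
P = [1, 3, 7] / [2, 8] / [4] / [5] / [6];  Q = [1, 3, 6] / [2, 4] / [5] / [7] / [8];  common shape = (3, 2, 1, 1, 1)

Row-insert the values π_1, π_2, … into P one at a time, bumping the leftmost entry strictly greater than the inserted value down to the next row. The recording tableau Q records, in position (i, j), the step at which that cell was added to P.
  Insert 6 (step 1): P = [6];  Q = [1]
  Insert 2 (step 2): P = [2] / [6];  Q = [1] / [2]
  Insert 8 (step 3): P = [2, 8] / [6];  Q = [1, 3] / [2]
  Insert 5 (step 4): P = [2, 5] / [6, 8];  Q = [1, 3] / [2, 4]
  Insert 4 (step 5): P = [2, 4] / [5, 8] / [6];  Q = [1, 3] / [2, 4] / [5]
  Insert 7 (step 6): P = [2, 4, 7] / [5, 8] / [6];  Q = [1, 3, 6] / [2, 4] / [5]
  Insert 3 (step 7): P = [2, 3, 7] / [4, 8] / [5] / [6];  Q = [1, 3, 6] / [2, 4] / [5] / [7]
  Insert 1 (step 8): P = [1, 3, 7] / [2, 8] / [4] / [5] / [6];  Q = [1, 3, 6] / [2, 4] / [5] / [7] / [8]
Final shape: (3, 2, 1, 1, 1).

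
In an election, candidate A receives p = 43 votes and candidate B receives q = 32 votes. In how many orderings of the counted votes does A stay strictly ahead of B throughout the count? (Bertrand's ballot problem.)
Strict-lead orderings = 228888897836465565006

Total orderings of the 75 votes with 43 for A: C(75, 43) = 1560606121612265215950. By the Bertrand ballot formula (Cycle Lemma / reflection principle), the number of orderings in which A is strictly ahead of B throughout is (p − q)/(p + q) · C(p + q, p) = (43 − 32)/(43 + 32) · 1560606121612265215950 = 228888897836465565006.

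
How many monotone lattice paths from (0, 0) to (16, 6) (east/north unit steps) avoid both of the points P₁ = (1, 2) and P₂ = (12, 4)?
Number of paths = 39195

Inclusion–exclusion. Total paths: C(22, 16) = 74613. Through P₁: C(3, 1)·C(19, 15) = 11628. Through P₂: C(16, 12)·C(6, 4) = 27300. Since P₁ is strictly southwest of P₂, a monotone path through both must visit P₁ then P₂; paths through both = C(3, 1)·C(13, 11)·C(6, 4) = 3510. Avoid both = 74613 − 11628 − 27300 + 3510 = 39195.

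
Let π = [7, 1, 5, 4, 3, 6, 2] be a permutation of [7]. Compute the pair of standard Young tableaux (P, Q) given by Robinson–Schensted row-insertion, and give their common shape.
P = [1, 2, 6] / [3] / [4] / [5] / [7];  Q = [1, 3, 6] / [2] / [4] / [5] / [7];  common shape = (3, 1, 1, 1, 1)

Row-insert the values π_1, π_2, … into P one at a time, bumping the leftmost entry strictly greater than the inserted value down to the next row. The recording tableau Q records, in position (i, j), the step at which that cell was added to P.
  Insert 7 (step 1): P = [7];  Q = [1]
  Insert 1 (step 2): P = [1] / [7];  Q = [1] / [2]
  Insert 5 (step 3): P = [1, 5] / [7];  Q = [1, 3] / [2]
  Insert 4 (step 4): P = [1, 4] / [5] / [7];  Q = [1, 3] / [2] / [4]
  Insert 3 (step 5): P = [1, 3] / [4] / [5] / [7];  Q = [1, 3] / [2] / [4] / [5]
  Insert 6 (step 6): P = [1, 3, 6] / [4] / [5] / [7];  Q = [1, 3, 6] / [2] / [4] / [5]
  Insert 2 (step 7): P = [1, 2, 6] / [3] / [4] / [5] / [7];  Q = [1, 3, 6] / [2] / [4] / [5] / [7]
Final shape: (3, 1, 1, 1, 1).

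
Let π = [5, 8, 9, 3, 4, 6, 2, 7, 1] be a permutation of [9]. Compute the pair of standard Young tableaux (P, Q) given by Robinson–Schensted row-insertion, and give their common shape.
P = [1, 4, 6, 7] / [2, 8, 9] / [3] / [5];  Q = [1, 2, 3, 8] / [4, 5, 6] / [7] / [9];  common shape = (4, 3, 1, 1)

Row-insert the values π_1, π_2, … into P one at a time, bumping the leftmost entry strictly greater than the inserted value down to the next row. The recording tableau Q records, in position (i, j), the step at which that cell was added to P.
  Insert 5 (step 1): P = [5];  Q = [1]
  Insert 8 (step 2): P = [5, 8];  Q = [1, 2]
  Insert 9 (step 3): P = [5, 8, 9];  Q = [1, 2, 3]
  Insert 3 (step 4): P = [3, 8, 9] / [5];  Q = [1, 2, 3] / [4]
  Insert 4 (step 5): P = [3, 4, 9] / [5, 8];  Q = [1, 2, 3] / [4, 5]
  Insert 6 (step 6): P = [3, 4, 6] / [5, 8, 9];  Q = [1, 2, 3] / [4, 5, 6]
  Insert 2 (step 7): P = [2, 4, 6] / [3, 8, 9] / [5];  Q = [1, 2, 3] / [4, 5, 6] / [7]
  Insert 7 (step 8): P = [2, 4, 6, 7] / [3, 8, 9] / [5];  Q = [1, 2, 3, 8] / [4, 5, 6] / [7]
  Insert 1 (step 9): P = [1, 4, 6, 7] / [2, 8, 9] / [3] / [5];  Q = [1, 2, 3, 8] / [4, 5, 6] / [7] / [9]
Final shape: (4, 3, 1, 1).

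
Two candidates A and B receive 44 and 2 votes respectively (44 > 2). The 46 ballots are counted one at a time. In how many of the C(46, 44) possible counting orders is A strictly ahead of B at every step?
Strict-lead orderings = 945

Total orderings of the 46 votes with 44 for A: C(46, 44) = 1035. By the Bertrand ballot formula (Cycle Lemma / reflection principle), the number of orderings in which A is strictly ahead of B throughout is (p − q)/(p + q) · C(p + q, p) = (44 − 2)/(44 + 2) · 1035 = 945.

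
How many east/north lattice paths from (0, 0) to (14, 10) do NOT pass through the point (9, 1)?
Number of paths = 1941236

Total paths from (0, 0) to (14, 10): C(24, 14) = 1961256. Paths through (9, 1): (paths (0, 0) → (9, 1)) × (paths (9, 1) → (14, 10)) = C(10, 9) · C(14, 5) = 10 · 2002 = 20020. Avoidance count = 1961256 − 20020 = 1941236.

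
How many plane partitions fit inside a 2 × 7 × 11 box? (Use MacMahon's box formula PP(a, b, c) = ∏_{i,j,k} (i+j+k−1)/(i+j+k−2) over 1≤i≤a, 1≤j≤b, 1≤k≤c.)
PP(2, 7, 11) = 200443464

Evaluate the triple product over i = 1..2, j = 1..7, k = 1..11. The factors are (2/1) · (3/2) · (4/3) · (5/4) · (6/5) · (7/6) · (8/7) · (9/8) · … (154 factors total). The numerators and denominators telescope so the product is an integer; carrying out the multiplication exactly gives PP(2, 7, 11) = 200443464.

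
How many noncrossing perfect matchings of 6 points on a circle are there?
C_3 = 5

These noncrossing handshakes are counted by the Catalan number C_n = (1/(n + 1)) · C(2n, n). For n = 3: C_3 = (1/4) · C(6, 3) = 20/4 = 5.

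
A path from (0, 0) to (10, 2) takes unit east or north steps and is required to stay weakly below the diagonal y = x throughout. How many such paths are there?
Number of paths = 54

By the reflection principle (André's argument), the number of monotone paths to (10, 2) with n ≤ m that never go above y = x is C(12, 10) − C(12, 11) = 66 − 12 = 54.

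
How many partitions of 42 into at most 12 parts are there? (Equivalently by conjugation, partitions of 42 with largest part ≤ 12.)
p(42, parts ≤ 12) = 31570

Use the recurrence p(n, m) = p(n, m−1) + p(n−m, m): either the largest part is < m (count p(n, m−1)) or the largest part is exactly m (remove one copy of m, count p(n−m, m)). With p(0, ·) = 1 this gives p(42, parts ≤ 12) = 31570. (By conjugating Young diagrams, this also counts partitions of 42 into at most 12 parts.)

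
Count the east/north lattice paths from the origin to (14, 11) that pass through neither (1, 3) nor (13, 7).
Number of paths = 3292240

Inclusion–exclusion. Total paths: C(25, 14) = 4457400. Through P₁: C(4, 1)·C(21, 13) = 813960. Through P₂: C(20, 13)·C(5, 1) = 387600. Since P₁ is strictly southwest of P₂, a monotone path through both must visit P₁ then P₂; paths through both = C(4, 1)·C(16, 12)·C(5, 1) = 36400. Avoid both = 4457400 − 813960 − 387600 + 36400 = 3292240.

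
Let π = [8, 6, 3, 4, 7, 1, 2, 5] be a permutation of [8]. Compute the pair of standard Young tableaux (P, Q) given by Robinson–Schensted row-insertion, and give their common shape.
P = [1, 2, 5] / [3, 4, 7] / [6] / [8];  Q = [1, 4, 5] / [2, 7, 8] / [3] / [6];  common shape = (3, 3, 1, 1)

Row-insert the values π_1, π_2, … into P one at a time, bumping the leftmost entry strictly greater than the inserted value down to the next row. The recording tableau Q records, in position (i, j), the step at which that cell was added to P.
  Insert 8 (step 1): P = [8];  Q = [1]
  Insert 6 (step 2): P = [6] / [8];  Q = [1] / [2]
  Insert 3 (step 3): P = [3] / [6] / [8];  Q = [1] / [2] / [3]
  Insert 4 (step 4): P = [3, 4] / [6] / [8];  Q = [1, 4] / [2] / [3]
  Insert 7 (step 5): P = [3, 4, 7] / [6] / [8];  Q = [1, 4, 5] / [2] / [3]
  Insert 1 (step 6): P = [1, 4, 7] / [3] / [6] / [8];  Q = [1, 4, 5] / [2] / [3] / [6]
  Insert 2 (step 7): P = [1, 2, 7] / [3, 4] / [6] / [8];  Q = [1, 4, 5] / [2, 7] / [3] / [6]
  Insert 5 (step 8): P = [1, 2, 5] / [3, 4, 7] / [6] / [8];  Q = [1, 4, 5] / [2, 7, 8] / [3] / [6]
Final shape: (3, 3, 1, 1).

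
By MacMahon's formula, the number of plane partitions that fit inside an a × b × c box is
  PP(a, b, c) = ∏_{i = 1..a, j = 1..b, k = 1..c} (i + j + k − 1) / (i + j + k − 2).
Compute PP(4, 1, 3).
PP(4, 1, 3) = 35

Evaluate the triple product over i = 1..4, j = 1..1, k = 1..3. The factors are (2/1) · (3/2) · (4/3) · (3/2) · (4/3) · (5/4) · (4/3) · (5/4) · … (12 factors total). The numerators and denominators telescope so the product is an integer; carrying out the multiplication exactly gives PP(4, 1, 3) = 35.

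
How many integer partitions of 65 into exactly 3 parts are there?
p(65, 3 parts) = 352

Partitions of n into exactly k parts are in bijection with partitions of n − k into at most k parts (subtract 1 from each part). So p(65, exactly 3) = p(62, parts ≤ 3). Computing via the recurrence p(m, j) = p(m, j−1) + p(m−j, j) gives 352.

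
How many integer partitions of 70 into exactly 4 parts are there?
p(70, 4 parts) = 2484

Partitions of n into exactly k parts are in bijection with partitions of n − k into at most k parts (subtract 1 from each part). So p(70, exactly 4) = p(66, parts ≤ 4). Computing via the recurrence p(m, j) = p(m, j−1) + p(m−j, j) gives 2484.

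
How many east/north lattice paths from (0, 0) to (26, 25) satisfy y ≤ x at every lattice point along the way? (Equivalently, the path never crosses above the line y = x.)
Number of paths = 18367353072152

By the reflection principle (André's argument), the number of monotone paths to (26, 25) with n ≤ m that never go above y = x is C(51, 26) − C(51, 27) = 247959266474052 − 229591913401900 = 18367353072152.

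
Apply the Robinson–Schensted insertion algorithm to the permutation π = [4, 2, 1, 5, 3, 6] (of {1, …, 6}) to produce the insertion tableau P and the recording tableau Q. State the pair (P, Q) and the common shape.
P = [1, 3, 6] / [2, 5] / [4];  Q = [1, 4, 6] / [2, 5] / [3];  common shape = (3, 2, 1)

Row-insert the values π_1, π_2, … into P one at a time, bumping the leftmost entry strictly greater than the inserted value down to the next row. The recording tableau Q records, in position (i, j), the step at which that cell was added to P.
  Insert 4 (step 1): P = [4];  Q = [1]
  Insert 2 (step 2): P = [2] / [4];  Q = [1] / [2]
  Insert 1 (step 3): P = [1] / [2] / [4];  Q = [1] / [2] / [3]
  Insert 5 (step 4): P = [1, 5] / [2] / [4];  Q = [1, 4] / [2] / [3]
  Insert 3 (step 5): P = [1, 3] / [2, 5] / [4];  Q = [1, 4] / [2, 5] / [3]
  Insert 6 (step 6): P = [1, 3, 6] / [2, 5] / [4];  Q = [1, 4, 6] / [2, 5] / [3]
Final shape: (3, 2, 1).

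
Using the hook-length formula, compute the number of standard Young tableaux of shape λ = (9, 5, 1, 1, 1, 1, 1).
# SYT of shape (9, 5, 1, 1, 1, 1, 1) = 3879876

Hook-length formula: f^λ = n! / Π hook(c), product over all cells c of the Young diagram. For λ = (9, 5, 1, 1, 1, 1, 1), n = 19 boxes. Hook lengths by row (left-to-right, top-to-bottom): [15, 9, 8, 7, 6, 4, 3, 2, 1]; [10, 4, 3, 2, 1]; [5]; [4]; [3]; [2]; [1]. Product of hooks = 31352832000. So f^λ = 19! / 31352832000 = 121645100408832000 / 31352832000 = 3879876.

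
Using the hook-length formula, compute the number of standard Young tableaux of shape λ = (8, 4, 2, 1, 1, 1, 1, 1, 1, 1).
# SYT of shape (8, 4, 2, 1, 1, 1, 1, 1, 1, 1) = 76076000

Hook-length formula: f^λ = n! / Π hook(c), product over all cells c of the Young diagram. For λ = (8, 4, 2, 1, 1, 1, 1, 1, 1, 1), n = 21 boxes. Hook lengths by row (left-to-right, top-to-bottom): [17, 9, 7, 6, 4, 3, 2, 1]; [12, 4, 2, 1]; [9, 1]; [7]; [6]; [5]; [4]; [3]; [2]; [1]. Product of hooks = 671577661440. So f^λ = 21! / 671577661440 = 51090942171709440000 / 671577661440 = 76076000.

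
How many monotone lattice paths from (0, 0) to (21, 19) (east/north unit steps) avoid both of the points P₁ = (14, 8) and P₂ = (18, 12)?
Number of paths = 113412928920

Inclusion–exclusion. Total paths: C(40, 21) = 131282408400. Through P₁: C(22, 14)·C(18, 7) = 10176360480. Through P₂: C(30, 18)·C(10, 3) = 10379187000. Since P₁ is strictly southwest of P₂, a monotone path through both must visit P₁ then P₂; paths through both = C(22, 14)·C(8, 4)·C(10, 3) = 2686068000. Avoid both = 131282408400 − 10176360480 − 10379187000 + 2686068000 = 113412928920.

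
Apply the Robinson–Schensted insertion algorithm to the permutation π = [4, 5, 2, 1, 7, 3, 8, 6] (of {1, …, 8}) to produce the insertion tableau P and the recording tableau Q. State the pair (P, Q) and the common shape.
P = [1, 3, 6, 8] / [2, 5, 7] / [4];  Q = [1, 2, 5, 7] / [3, 6, 8] / [4];  common shape = (4, 3, 1)

Row-insert the values π_1, π_2, … into P one at a time, bumping the leftmost entry strictly greater than the inserted value down to the next row. The recording tableau Q records, in position (i, j), the step at which that cell was added to P.
  Insert 4 (step 1): P = [4];  Q = [1]
  Insert 5 (step 2): P = [4, 5];  Q = [1, 2]
  Insert 2 (step 3): P = [2, 5] / [4];  Q = [1, 2] / [3]
  Insert 1 (step 4): P = [1, 5] / [2] / [4];  Q = [1, 2] / [3] / [4]
  Insert 7 (step 5): P = [1, 5, 7] / [2] / [4];  Q = [1, 2, 5] / [3] / [4]
  Insert 3 (step 6): P = [1, 3, 7] / [2, 5] / [4];  Q = [1, 2, 5] / [3, 6] / [4]
  Insert 8 (step 7): P = [1, 3, 7, 8] / [2, 5] / [4];  Q = [1, 2, 5, 7] / [3, 6] / [4]
  Insert 6 (step 8): P = [1, 3, 6, 8] / [2, 5, 7] / [4];  Q = [1, 2, 5, 7] / [3, 6, 8] / [4]
Final shape: (4, 3, 1).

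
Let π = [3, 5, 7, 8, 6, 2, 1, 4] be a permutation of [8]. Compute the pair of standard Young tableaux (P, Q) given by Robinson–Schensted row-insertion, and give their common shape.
P = [1, 4, 6, 8] / [2, 5] / [3] / [7];  Q = [1, 2, 3, 4] / [5, 8] / [6] / [7];  common shape = (4, 2, 1, 1)

Row-insert the values π_1, π_2, … into P one at a time, bumping the leftmost entry strictly greater than the inserted value down to the next row. The recording tableau Q records, in position (i, j), the step at which that cell was added to P.
  Insert 3 (step 1): P = [3];  Q = [1]
  Insert 5 (step 2): P = [3, 5];  Q = [1, 2]
  Insert 7 (step 3): P = [3, 5, 7];  Q = [1, 2, 3]
  Insert 8 (step 4): P = [3, 5, 7, 8];  Q = [1, 2, 3, 4]
  Insert 6 (step 5): P = [3, 5, 6, 8] / [7];  Q = [1, 2, 3, 4] / [5]
  Insert 2 (step 6): P = [2, 5, 6, 8] / [3] / [7];  Q = [1, 2, 3, 4] / [5] / [6]
  Insert 1 (step 7): P = [1, 5, 6, 8] / [2] / [3] / [7];  Q = [1, 2, 3, 4] / [5] / [6] / [7]
  Insert 4 (step 8): P = [1, 4, 6, 8] / [2, 5] / [3] / [7];  Q = [1, 2, 3, 4] / [5, 8] / [6] / [7]
Final shape: (4, 2, 1, 1).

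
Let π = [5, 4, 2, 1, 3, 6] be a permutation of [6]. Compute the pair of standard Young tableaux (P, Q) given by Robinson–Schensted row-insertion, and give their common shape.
P = [1, 3, 6] / [2] / [4] / [5];  Q = [1, 5, 6] / [2] / [3] / [4];  common shape = (3, 1, 1, 1)

Row-insert the values π_1, π_2, … into P one at a time, bumping the leftmost entry strictly greater than the inserted value down to the next row. The recording tableau Q records, in position (i, j), the step at which that cell was added to P.
  Insert 5 (step 1): P = [5];  Q = [1]
  Insert 4 (step 2): P = [4] / [5];  Q = [1] / [2]
  Insert 2 (step 3): P = [2] / [4] / [5];  Q = [1] / [2] / [3]
  Insert 1 (step 4): P = [1] / [2] / [4] / [5];  Q = [1] / [2] / [3] / [4]
  Insert 3 (step 5): P = [1, 3] / [2] / [4] / [5];  Q = [1, 5] / [2] / [3] / [4]
  Insert 6 (step 6): P = [1, 3, 6] / [2] / [4] / [5];  Q = [1, 5, 6] / [2] / [3] / [4]
Final shape: (3, 1, 1, 1).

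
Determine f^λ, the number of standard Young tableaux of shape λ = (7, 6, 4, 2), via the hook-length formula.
# SYT of shape (7, 6, 4, 2) = 14965236

Hook-length formula: f^λ = n! / Π hook(c), product over all cells c of the Young diagram. For λ = (7, 6, 4, 2), n = 19 boxes. Hook lengths by row (left-to-right, top-to-bottom): [10, 9, 7, 6, 4, 3, 1]; [8, 7, 5, 4, 2, 1]; [5, 4, 2, 1]; [2, 1]. Product of hooks = 8128512000. So f^λ = 19! / 8128512000 = 121645100408832000 / 8128512000 = 14965236.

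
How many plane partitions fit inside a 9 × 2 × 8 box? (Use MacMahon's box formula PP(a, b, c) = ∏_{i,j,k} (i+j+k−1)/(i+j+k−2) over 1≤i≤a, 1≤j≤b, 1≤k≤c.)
PP(9, 2, 8) = 118195220

Evaluate the triple product over i = 1..9, j = 1..2, k = 1..8. The factors are (2/1) · (3/2) · (4/3) · (5/4) · (6/5) · (7/6) · (8/7) · (9/8) · … (144 factors total). The numerators and denominators telescope so the product is an integer; carrying out the multiplication exactly gives PP(9, 2, 8) = 118195220.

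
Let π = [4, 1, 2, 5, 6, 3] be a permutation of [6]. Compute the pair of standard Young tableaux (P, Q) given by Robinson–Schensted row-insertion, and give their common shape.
P = [1, 2, 3, 6] / [4, 5];  Q = [1, 3, 4, 5] / [2, 6];  common shape = (4, 2)

Row-insert the values π_1, π_2, … into P one at a time, bumping the leftmost entry strictly greater than the inserted value down to the next row. The recording tableau Q records, in position (i, j), the step at which that cell was added to P.
  Insert 4 (step 1): P = [4];  Q = [1]
  Insert 1 (step 2): P = [1] / [4];  Q = [1] / [2]
  Insert 2 (step 3): P = [1, 2] / [4];  Q = [1, 3] / [2]
  Insert 5 (step 4): P = [1, 2, 5] / [4];  Q = [1, 3, 4] / [2]
  Insert 6 (step 5): P = [1, 2, 5, 6] / [4];  Q = [1, 3, 4, 5] / [2]
  Insert 3 (step 6): P = [1, 2, 3, 6] / [4, 5];  Q = [1, 3, 4, 5] / [2, 6]
Final shape: (4, 2).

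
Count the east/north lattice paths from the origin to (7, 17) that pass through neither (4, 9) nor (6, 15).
Number of paths = 125397

Inclusion–exclusion. Total paths: C(24, 7) = 346104. Through P₁: C(13, 4)·C(11, 3) = 117975. Through P₂: C(21, 6)·C(3, 1) = 162792. Since P₁ is strictly southwest of P₂, a monotone path through both must visit P₁ then P₂; paths through both = C(13, 4)·C(8, 2)·C(3, 1) = 60060. Avoid both = 346104 − 117975 − 162792 + 60060 = 125397.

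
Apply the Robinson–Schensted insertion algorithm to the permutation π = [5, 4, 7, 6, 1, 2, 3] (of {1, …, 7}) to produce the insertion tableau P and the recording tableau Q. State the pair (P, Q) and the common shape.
P = [1, 2, 3] / [4, 6] / [5, 7];  Q = [1, 3, 7] / [2, 4] / [5, 6];  common shape = (3, 2, 2)

Row-insert the values π_1, π_2, … into P one at a time, bumping the leftmost entry strictly greater than the inserted value down to the next row. The recording tableau Q records, in position (i, j), the step at which that cell was added to P.
  Insert 5 (step 1): P = [5];  Q = [1]
  Insert 4 (step 2): P = [4] / [5];  Q = [1] / [2]
  Insert 7 (step 3): P = [4, 7] / [5];  Q = [1, 3] / [2]
  Insert 6 (step 4): P = [4, 6] / [5, 7];  Q = [1, 3] / [2, 4]
  Insert 1 (step 5): P = [1, 6] / [4, 7] / [5];  Q = [1, 3] / [2, 4] / [5]
  Insert 2 (step 6): P = [1, 2] / [4, 6] / [5, 7];  Q = [1, 3] / [2, 4] / [5, 6]
  Insert 3 (step 7): P = [1, 2, 3] / [4, 6] / [5, 7];  Q = [1, 3, 7] / [2, 4] / [5, 6]
Final shape: (3, 2, 2).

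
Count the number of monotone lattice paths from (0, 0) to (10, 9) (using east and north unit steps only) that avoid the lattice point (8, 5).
Number of paths = 73073

Total paths from (0, 0) to (10, 9): C(19, 10) = 92378. Paths through (8, 5): (paths (0, 0) → (8, 5)) × (paths (8, 5) → (10, 9)) = C(13, 8) · C(6, 2) = 1287 · 15 = 19305. Avoidance count = 92378 − 19305 = 73073.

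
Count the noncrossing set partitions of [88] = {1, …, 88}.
C_88 = 64633260585762914370496637486146181462681535261000

These noncrossing partitions are counted by the Catalan number C_n = (1/(n + 1)) · C(2n, n). For n = 88: C_88 = (1/89) · C(176, 88) = 5752360192132899378974200736267010150178656638229000/89 = 64633260585762914370496637486146181462681535261000.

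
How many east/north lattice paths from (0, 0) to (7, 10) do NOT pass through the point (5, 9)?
Number of paths = 13442

Total paths from (0, 0) to (7, 10): C(17, 7) = 19448. Paths through (5, 9): (paths (0, 0) → (5, 9)) × (paths (5, 9) → (7, 10)) = C(14, 5) · C(3, 2) = 2002 · 3 = 6006. Avoidance count = 19448 − 6006 = 13442.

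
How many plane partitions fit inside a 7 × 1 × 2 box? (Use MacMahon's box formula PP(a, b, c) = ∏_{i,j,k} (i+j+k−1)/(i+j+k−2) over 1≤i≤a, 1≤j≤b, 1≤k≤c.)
PP(7, 1, 2) = 36

Evaluate the triple product over i = 1..7, j = 1..1, k = 1..2. The factors are (2/1) · (3/2) · (3/2) · (4/3) · (4/3) · (5/4) · (5/4) · (6/5) · … (14 factors total). The numerators and denominators telescope so the product is an integer; carrying out the multiplication exactly gives PP(7, 1, 2) = 36.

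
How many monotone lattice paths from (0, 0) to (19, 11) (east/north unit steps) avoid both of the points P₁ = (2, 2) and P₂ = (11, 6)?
Number of paths = 25473318

Inclusion–exclusion. Total paths: C(30, 19) = 54627300. Through P₁: C(4, 2)·C(26, 17) = 18747300. Through P₂: C(17, 11)·C(13, 8) = 15927912. Since P₁ is strictly southwest of P₂, a monotone path through both must visit P₁ then P₂; paths through both = C(4, 2)·C(13, 9)·C(13, 8) = 5521230. Avoid both = 54627300 − 18747300 − 15927912 + 5521230 = 25473318.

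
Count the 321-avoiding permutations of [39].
C_39 = 680425371729975800390

These 321-avoiding permutations are counted by the Catalan number C_n = (1/(n + 1)) · C(2n, n). For n = 39: C_39 = (1/40) · C(78, 39) = 27217014869199032015600/40 = 680425371729975800390.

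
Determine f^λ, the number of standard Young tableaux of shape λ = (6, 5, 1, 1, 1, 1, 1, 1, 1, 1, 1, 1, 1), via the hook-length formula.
# SYT of shape (6, 5, 1, 1, 1, 1, 1, 1, 1, 1, 1, 1, 1) = 11316305

Hook-length formula: f^λ = n! / Π hook(c), product over all cells c of the Young diagram. For λ = (6, 5, 1, 1, 1, 1, 1, 1, 1, 1, 1, 1, 1), n = 22 boxes. Hook lengths by row (left-to-right, top-to-bottom): [18, 6, 5, 4, 3, 1]; [16, 4, 3, 2, 1]; [11]; [10]; [9]; [8]; [7]; [6]; [5]; [4]; [3]; [2]; [1]. Product of hooks = 99325771776000. So f^λ = 22! / 99325771776000 = 1124000727777607680000 / 99325771776000 = 11316305.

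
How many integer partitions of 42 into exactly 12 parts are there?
p(42, 12 parts) = 4401

Partitions of n into exactly k parts are in bijection with partitions of n − k into at most k parts (subtract 1 from each part). So p(42, exactly 12) = p(30, parts ≤ 12). Computing via the recurrence p(m, j) = p(m, j−1) + p(m−j, j) gives 4401.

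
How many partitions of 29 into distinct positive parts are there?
q(29) = 256

A partition into distinct parts is a strictly decreasing sequence summing to n. The recurrence d(n, m) = d(n, m−1) + d(n−m, m−1) (use part m at most once) with q(n) = d(n, n) gives q(29) = 256. (Euler's theorem: # distinct-part partitions = # odd-part partitions.)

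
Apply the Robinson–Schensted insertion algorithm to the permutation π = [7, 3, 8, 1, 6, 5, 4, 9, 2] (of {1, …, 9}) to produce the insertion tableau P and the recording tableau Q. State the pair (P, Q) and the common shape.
P = [1, 2, 9] / [3, 4] / [5, 8] / [6] / [7];  Q = [1, 3, 8] / [2, 5] / [4, 6] / [7] / [9];  common shape = (3, 2, 2, 1, 1)

Row-insert the values π_1, π_2, … into P one at a time, bumping the leftmost entry strictly greater than the inserted value down to the next row. The recording tableau Q records, in position (i, j), the step at which that cell was added to P.
  Insert 7 (step 1): P = [7];  Q = [1]
  Insert 3 (step 2): P = [3] / [7];  Q = [1] / [2]
  Insert 8 (step 3): P = [3, 8] / [7];  Q = [1, 3] / [2]
  Insert 1 (step 4): P = [1, 8] / [3] / [7];  Q = [1, 3] / [2] / [4]
  Insert 6 (step 5): P = [1, 6] / [3, 8] / [7];  Q = [1, 3] / [2, 5] / [4]
  Insert 5 (step 6): P = [1, 5] / [3, 6] / [7, 8];  Q = [1, 3] / [2, 5] / [4, 6]
  Insert 4 (step 7): P = [1, 4] / [3, 5] / [6, 8] / [7];  Q = [1, 3] / [2, 5] / [4, 6] / [7]
  Insert 9 (step 8): P = [1, 4, 9] / [3, 5] / [6, 8] / [7];  Q = [1, 3, 8] / [2, 5] / [4, 6] / [7]
  Insert 2 (step 9): P = [1, 2, 9] / [3, 4] / [5, 8] / [6] / [7];  Q = [1, 3, 8] / [2, 5] / [4, 6] / [7] / [9]
Final shape: (3, 2, 2, 1, 1).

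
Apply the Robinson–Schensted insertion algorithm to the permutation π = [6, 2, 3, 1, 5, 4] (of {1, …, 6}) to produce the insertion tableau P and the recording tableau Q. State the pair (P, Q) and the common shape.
P = [1, 3, 4] / [2, 5] / [6];  Q = [1, 3, 5] / [2, 6] / [4];  common shape = (3, 2, 1)

Row-insert the values π_1, π_2, … into P one at a time, bumping the leftmost entry strictly greater than the inserted value down to the next row. The recording tableau Q records, in position (i, j), the step at which that cell was added to P.
  Insert 6 (step 1): P = [6];  Q = [1]
  Insert 2 (step 2): P = [2] / [6];  Q = [1] / [2]
  Insert 3 (step 3): P = [2, 3] / [6];  Q = [1, 3] / [2]
  Insert 1 (step 4): P = [1, 3] / [2] / [6];  Q = [1, 3] / [2] / [4]
  Insert 5 (step 5): P = [1, 3, 5] / [2] / [6];  Q = [1, 3, 5] / [2] / [4]
  Insert 4 (step 6): P = [1, 3, 4] / [2, 5] / [6];  Q = [1, 3, 5] / [2, 6] / [4]
Final shape: (3, 2, 1).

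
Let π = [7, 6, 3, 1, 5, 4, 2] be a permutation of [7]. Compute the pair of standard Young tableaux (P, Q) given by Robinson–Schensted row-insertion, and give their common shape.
P = [1, 2] / [3, 4] / [5] / [6] / [7];  Q = [1, 5] / [2, 6] / [3] / [4] / [7];  common shape = (2, 2, 1, 1, 1)

Row-insert the values π_1, π_2, … into P one at a time, bumping the leftmost entry strictly greater than the inserted value down to the next row. The recording tableau Q records, in position (i, j), the step at which that cell was added to P.
  Insert 7 (step 1): P = [7];  Q = [1]
  Insert 6 (step 2): P = [6] / [7];  Q = [1] / [2]
  Insert 3 (step 3): P = [3] / [6] / [7];  Q = [1] / [2] / [3]
  Insert 1 (step 4): P = [1] / [3] / [6] / [7];  Q = [1] / [2] / [3] / [4]
  Insert 5 (step 5): P = [1, 5] / [3] / [6] / [7];  Q = [1, 5] / [2] / [3] / [4]
  Insert 4 (step 6): P = [1, 4] / [3, 5] / [6] / [7];  Q = [1, 5] / [2, 6] / [3] / [4]
  Insert 2 (step 7): P = [1, 2] / [3, 4] / [5] / [6] / [7];  Q = [1, 5] / [2, 6] / [3] / [4] / [7]
Final shape: (2, 2, 1, 1, 1).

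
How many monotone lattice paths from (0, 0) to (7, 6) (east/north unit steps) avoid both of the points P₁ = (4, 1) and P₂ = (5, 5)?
Number of paths = 755

Inclusion–exclusion. Total paths: C(13, 7) = 1716. Through P₁: C(5, 4)·C(8, 3) = 280. Through P₂: C(10, 5)·C(3, 2) = 756. Since P₁ is strictly southwest of P₂, a monotone path through both must visit P₁ then P₂; paths through both = C(5, 4)·C(5, 1)·C(3, 2) = 75. Avoid both = 1716 − 280 − 756 + 75 = 755.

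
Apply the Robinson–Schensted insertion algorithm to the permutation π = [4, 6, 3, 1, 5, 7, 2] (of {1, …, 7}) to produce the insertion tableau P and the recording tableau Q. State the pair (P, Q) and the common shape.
P = [1, 2, 7] / [3, 5] / [4, 6];  Q = [1, 2, 6] / [3, 5] / [4, 7];  common shape = (3, 2, 2)

Row-insert the values π_1, π_2, … into P one at a time, bumping the leftmost entry strictly greater than the inserted value down to the next row. The recording tableau Q records, in position (i, j), the step at which that cell was added to P.
  Insert 4 (step 1): P = [4];  Q = [1]
  Insert 6 (step 2): P = [4, 6];  Q = [1, 2]
  Insert 3 (step 3): P = [3, 6] / [4];  Q = [1, 2] / [3]
  Insert 1 (step 4): P = [1, 6] / [3] / [4];  Q = [1, 2] / [3] / [4]
  Insert 5 (step 5): P = [1, 5] / [3, 6] / [4];  Q = [1, 2] / [3, 5] / [4]
  Insert 7 (step 6): P = [1, 5, 7] / [3, 6] / [4];  Q = [1, 2, 6] / [3, 5] / [4]
  Insert 2 (step 7): P = [1, 2, 7] / [3, 5] / [4, 6];  Q = [1, 2, 6] / [3, 5] / [4, 7]
Final shape: (3, 2, 2).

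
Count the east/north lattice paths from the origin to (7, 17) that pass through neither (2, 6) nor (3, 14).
Number of paths = 208820

Inclusion–exclusion. Total paths: C(24, 7) = 346104. Through P₁: C(8, 2)·C(16, 5) = 122304. Through P₂: C(17, 3)·C(7, 4) = 23800. Since P₁ is strictly southwest of P₂, a monotone path through both must visit P₁ then P₂; paths through both = C(8, 2)·C(9, 1)·C(7, 4) = 8820. Avoid both = 346104 − 122304 − 23800 + 8820 = 208820.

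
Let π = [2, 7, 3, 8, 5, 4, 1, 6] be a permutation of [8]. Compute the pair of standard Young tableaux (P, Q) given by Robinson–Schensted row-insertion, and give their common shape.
P = [1, 3, 4, 6] / [2, 8] / [5] / [7];  Q = [1, 2, 4, 8] / [3, 5] / [6] / [7];  common shape = (4, 2, 1, 1)

Row-insert the values π_1, π_2, … into P one at a time, bumping the leftmost entry strictly greater than the inserted value down to the next row. The recording tableau Q records, in position (i, j), the step at which that cell was added to P.
  Insert 2 (step 1): P = [2];  Q = [1]
  Insert 7 (step 2): P = [2, 7];  Q = [1, 2]
  Insert 3 (step 3): P = [2, 3] / [7];  Q = [1, 2] / [3]
  Insert 8 (step 4): P = [2, 3, 8] / [7];  Q = [1, 2, 4] / [3]
  Insert 5 (step 5): P = [2, 3, 5] / [7, 8];  Q = [1, 2, 4] / [3, 5]
  Insert 4 (step 6): P = [2, 3, 4] / [5, 8] / [7];  Q = [1, 2, 4] / [3, 5] / [6]
  Insert 1 (step 7): P = [1, 3, 4] / [2, 8] / [5] / [7];  Q = [1, 2, 4] / [3, 5] / [6] / [7]
  Insert 6 (step 8): P = [1, 3, 4, 6] / [2, 8] / [5] / [7];  Q = [1, 2, 4, 8] / [3, 5] / [6] / [7]
Final shape: (4, 2, 1, 1).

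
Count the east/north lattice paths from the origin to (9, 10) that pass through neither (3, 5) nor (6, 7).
Number of paths = 43386

Inclusion–exclusion. Total paths: C(19, 9) = 92378. Through P₁: C(8, 3)·C(11, 6) = 25872. Through P₂: C(13, 6)·C(6, 3) = 34320. Since P₁ is strictly southwest of P₂, a monotone path through both must visit P₁ then P₂; paths through both = C(8, 3)·C(5, 3)·C(6, 3) = 11200. Avoid both = 92378 − 25872 − 34320 + 11200 = 43386.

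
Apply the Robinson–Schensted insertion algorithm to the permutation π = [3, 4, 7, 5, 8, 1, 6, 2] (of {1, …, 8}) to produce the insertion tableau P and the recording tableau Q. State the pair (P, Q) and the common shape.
P = [1, 2, 5, 6] / [3, 4] / [7, 8];  Q = [1, 2, 3, 5] / [4, 7] / [6, 8];  common shape = (4, 2, 2)

Row-insert the values π_1, π_2, … into P one at a time, bumping the leftmost entry strictly greater than the inserted value down to the next row. The recording tableau Q records, in position (i, j), the step at which that cell was added to P.
  Insert 3 (step 1): P = [3];  Q = [1]
  Insert 4 (step 2): P = [3, 4];  Q = [1, 2]
  Insert 7 (step 3): P = [3, 4, 7];  Q = [1, 2, 3]
  Insert 5 (step 4): P = [3, 4, 5] / [7];  Q = [1, 2, 3] / [4]
  Insert 8 (step 5): P = [3, 4, 5, 8] / [7];  Q = [1, 2, 3, 5] / [4]
  Insert 1 (step 6): P = [1, 4, 5, 8] / [3] / [7];  Q = [1, 2, 3, 5] / [4] / [6]
  Insert 6 (step 7): P = [1, 4, 5, 6] / [3, 8] / [7];  Q = [1, 2, 3, 5] / [4, 7] / [6]
  Insert 2 (step 8): P = [1, 2, 5, 6] / [3, 4] / [7, 8];  Q = [1, 2, 3, 5] / [4, 7] / [6, 8]
Final shape: (4, 2, 2).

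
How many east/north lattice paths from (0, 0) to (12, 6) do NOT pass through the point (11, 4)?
Number of paths = 14469

Total paths from (0, 0) to (12, 6): C(18, 12) = 18564. Paths through (11, 4): (paths (0, 0) → (11, 4)) × (paths (11, 4) → (12, 6)) = C(15, 11) · C(3, 1) = 1365 · 3 = 4095. Avoidance count = 18564 − 4095 = 14469.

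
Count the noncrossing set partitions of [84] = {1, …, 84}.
C_84 = 270557451039395118028642463289168566420671280440

These noncrossing partitions are counted by the Catalan number C_n = (1/(n + 1)) · C(2n, n). For n = 84: C_84 = (1/85) · C(168, 84) = 22997383338348585032434609379579328145757058837400/85 = 270557451039395118028642463289168566420671280440.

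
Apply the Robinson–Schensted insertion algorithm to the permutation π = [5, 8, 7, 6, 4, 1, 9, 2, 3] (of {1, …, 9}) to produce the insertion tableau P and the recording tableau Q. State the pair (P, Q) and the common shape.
P = [1, 2, 3] / [4, 6, 9] / [5] / [7] / [8];  Q = [1, 2, 7] / [3, 8, 9] / [4] / [5] / [6];  common shape = (3, 3, 1, 1, 1)

Row-insert the values π_1, π_2, … into P one at a time, bumping the leftmost entry strictly greater than the inserted value down to the next row. The recording tableau Q records, in position (i, j), the step at which that cell was added to P.
  Insert 5 (step 1): P = [5];  Q = [1]
  Insert 8 (step 2): P = [5, 8];  Q = [1, 2]
  Insert 7 (step 3): P = [5, 7] / [8];  Q = [1, 2] / [3]
  Insert 6 (step 4): P = [5, 6] / [7] / [8];  Q = [1, 2] / [3] / [4]
  Insert 4 (step 5): P = [4, 6] / [5] / [7] / [8];  Q = [1, 2] / [3] / [4] / [5]
  Insert 1 (step 6): P = [1, 6] / [4] / [5] / [7] / [8];  Q = [1, 2] / [3] / [4] / [5] / [6]
  Insert 9 (step 7): P = [1, 6, 9] / [4] / [5] / [7] / [8];  Q = [1, 2, 7] / [3] / [4] / [5] / [6]
  Insert 2 (step 8): P = [1, 2, 9] / [4, 6] / [5] / [7] / [8];  Q = [1, 2, 7] / [3, 8] / [4] / [5] / [6]
  Insert 3 (step 9): P = [1, 2, 3] / [4, 6, 9] / [5] / [7] / [8];  Q = [1, 2, 7] / [3, 8, 9] / [4] / [5] / [6]
Final shape: (3, 3, 1, 1, 1).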